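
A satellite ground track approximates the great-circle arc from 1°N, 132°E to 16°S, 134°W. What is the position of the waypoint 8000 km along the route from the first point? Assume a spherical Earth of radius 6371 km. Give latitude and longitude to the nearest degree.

Convert each endpoint to a unit vector on the sphere (x = cos φ cos λ, y = cos φ sin λ, z = sin φ).
The central angle between the endpoints is δ = arccos(p₁·p₂) ≈ 1.643 rad (94.1°). The total great-circle distance is δ·R ≈ 1.643 × 6371 ≈ 10466 km, so the target fraction is f = 8000/10466 ≈ 0.764.
Interpolate at f ≈ 0.764 with slerp weights a = sin((1−f)δ)/sin δ ≈ 0.378, b = sin(fδ)/sin δ ≈ 0.953.
p = a·p₁ + b·p₂ ≈ (-0.890, -0.378, -0.256); φ = arcsin(p_z) ≈ -14.84°, λ = atan2(p_y, p_x) ≈ -156.98°.

≈ 15°S, 157°W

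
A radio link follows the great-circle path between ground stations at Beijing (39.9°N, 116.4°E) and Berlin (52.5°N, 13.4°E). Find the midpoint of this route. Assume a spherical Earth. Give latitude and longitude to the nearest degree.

≈ 59°N, 73°E

From cos δ = sin φ₁ sin φ₂ + cos φ₁ cos φ₂ cos Δλ, the central angle is δ ≈ 1.155 rad (66.2°).
Interpolate at f = 1/2 with slerp weights a = sin((1−f)δ)/sin δ ≈ 0.597, b = sin(fδ)/sin δ ≈ 0.597.
p = a·p₁ + b·p₂ ≈ (0.150, 0.494, 0.856); φ = arcsin(p_z) ≈ 58.90°, λ = atan2(p_y, p_x) ≈ 73.14°.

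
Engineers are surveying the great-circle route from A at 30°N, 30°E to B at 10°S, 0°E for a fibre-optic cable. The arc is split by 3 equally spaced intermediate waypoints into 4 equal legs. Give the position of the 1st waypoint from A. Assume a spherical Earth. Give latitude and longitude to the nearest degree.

The haversine formula gives a central angle δ ≈ 0.861 rad (49.3°) between the endpoints.
Interpolate at f = 1/4 with slerp weights a = sin((1−f)δ)/sin δ ≈ 0.793, b = sin(fδ)/sin δ ≈ 0.282.
p = a·p₁ + b·p₂ ≈ (0.872, 0.344, 0.348); φ = arcsin(p_z) ≈ 20.35°, λ = atan2(p_y, p_x) ≈ 21.50°.

≈ 20°N, 21°E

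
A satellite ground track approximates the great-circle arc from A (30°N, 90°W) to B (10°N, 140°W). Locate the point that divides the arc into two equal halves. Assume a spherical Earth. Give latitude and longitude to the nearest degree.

≈ (22°N, 117°W)

From cos δ = sin φ₁ sin φ₂ + cos φ₁ cos φ₂ cos Δλ, the central angle is δ ≈ 0.883 rad (50.6°).
Interpolate at f = 1/2 with slerp weights a = sin((1−f)δ)/sin δ ≈ 0.553, b = sin(fδ)/sin δ ≈ 0.553.
p = a·p₁ + b·p₂ ≈ (-0.417, -0.829, 0.373); φ = arcsin(p_z) ≈ 21.87°, λ = atan2(p_y, p_x) ≈ -116.71°.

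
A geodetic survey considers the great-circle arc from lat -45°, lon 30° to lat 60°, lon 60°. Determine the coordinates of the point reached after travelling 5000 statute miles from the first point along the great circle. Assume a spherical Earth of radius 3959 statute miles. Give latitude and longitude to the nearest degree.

Convert each endpoint to a unit vector on the sphere (x = cos φ cos λ, y = cos φ sin λ, z = sin φ).
The central angle between the endpoints is δ = arccos(p₁·p₂) ≈ 1.882 rad (107.8°). The total great-circle distance is δ·R ≈ 1.882 × 3959 ≈ 7451 mi, so the target fraction is f = 5000/7451 ≈ 0.671.
Interpolate at f ≈ 0.671 with slerp weights a = sin((1−f)δ)/sin δ ≈ 0.610, b = sin(fδ)/sin δ ≈ 1.001.
p = a·p₁ + b·p₂ ≈ (0.624, 0.649, 0.436); φ = arcsin(p_z) ≈ 25.85°, λ = atan2(p_y, p_x) ≈ 46.15°.

≈ lat 26°, lon 46°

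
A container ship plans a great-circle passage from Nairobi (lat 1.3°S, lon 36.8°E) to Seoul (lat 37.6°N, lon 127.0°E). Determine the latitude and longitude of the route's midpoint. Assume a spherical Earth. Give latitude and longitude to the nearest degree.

≈ lat 25°N, lon 75°E

The haversine formula gives a central angle δ ≈ 1.587 rad (91.0°) between the endpoints.
Interpolate at f = 1/2 with slerp weights a = sin((1−f)δ)/sin δ ≈ 0.713, b = sin(fδ)/sin δ ≈ 0.713.
p = a·p₁ + b·p₂ ≈ (0.231, 0.878, 0.419); φ = arcsin(p_z) ≈ 24.76°, λ = atan2(p_y, p_x) ≈ 75.27°.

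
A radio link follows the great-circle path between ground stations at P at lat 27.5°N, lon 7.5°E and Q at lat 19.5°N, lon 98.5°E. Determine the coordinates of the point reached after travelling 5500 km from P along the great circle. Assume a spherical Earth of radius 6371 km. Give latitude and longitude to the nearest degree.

≈ lat 30°N, lon 65°E

Write both endpoints as unit vectors p₁, p₂ with components (cos φ cos λ, cos φ sin λ, sin φ).
The central angle between the endpoints is δ = arccos(p₁·p₂) ≈ 1.431 rad (82.0°). The total great-circle distance is δ·R ≈ 1.431 × 6371 ≈ 9116 km, so the target fraction is f = 5500/9116 ≈ 0.603.
Interpolate at f ≈ 0.603 with slerp weights a = sin((1−f)δ)/sin δ ≈ 0.543, b = sin(fδ)/sin δ ≈ 0.767.
p = a·p₁ + b·p₂ ≈ (0.370, 0.778, 0.507); φ = arcsin(p_z) ≈ 30.45°, λ = atan2(p_y, p_x) ≈ 64.55°.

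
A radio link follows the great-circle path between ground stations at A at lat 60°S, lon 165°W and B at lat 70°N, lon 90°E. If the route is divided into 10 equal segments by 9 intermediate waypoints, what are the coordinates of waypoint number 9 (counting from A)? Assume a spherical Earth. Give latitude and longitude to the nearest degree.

≈ lat 61°N, lon 120°E

Write both endpoints as unit vectors p₁, p₂ with components (cos φ cos λ, cos φ sin λ, sin φ).
The central angle between the endpoints is δ = arccos(p₁·p₂) ≈ 2.602 rad (149.1°).
Interpolate at f = 9/10 with slerp weights a = sin((1−f)δ)/sin δ ≈ 0.501, b = sin(fδ)/sin δ ≈ 1.396.
p = a·p₁ + b·p₂ ≈ (-0.242, 0.413, 0.878); φ = arcsin(p_z) ≈ 61.42°, λ = atan2(p_y, p_x) ≈ 120.38°.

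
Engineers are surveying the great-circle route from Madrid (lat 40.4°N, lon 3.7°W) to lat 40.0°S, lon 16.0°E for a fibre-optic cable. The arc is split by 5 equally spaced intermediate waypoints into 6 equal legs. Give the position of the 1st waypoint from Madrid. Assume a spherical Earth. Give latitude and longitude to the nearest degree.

Convert each endpoint to a unit vector on the sphere (x = cos φ cos λ, y = cos φ sin λ, z = sin φ).
The central angle between the endpoints is δ = arccos(p₁·p₂) ≈ 1.438 rad (82.4°).
Interpolate at f = 1/6 with slerp weights a = sin((1−f)δ)/sin δ ≈ 0.940, b = sin(fδ)/sin δ ≈ 0.239.
p = a·p₁ + b·p₂ ≈ (0.890, 0.004, 0.455); φ = arcsin(p_z) ≈ 27.07°, λ = atan2(p_y, p_x) ≈ 0.28°.

≈ lat 27°N, lon 0°E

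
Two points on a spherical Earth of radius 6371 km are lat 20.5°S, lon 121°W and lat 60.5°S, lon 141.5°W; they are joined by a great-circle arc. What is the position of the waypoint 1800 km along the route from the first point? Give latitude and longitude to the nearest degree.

≈ lat 36°S, lon 126°W

Convert each endpoint to a unit vector on the sphere (x = cos φ cos λ, y = cos φ sin λ, z = sin φ).
The central angle between the endpoints is δ = arccos(p₁·p₂) ≈ 0.742 rad (42.5°). The total great-circle distance is δ·R ≈ 0.742 × 6371 ≈ 4730 km, so the target fraction is f = 1800/4730 ≈ 0.381.
Interpolate at f ≈ 0.381 with slerp weights a = sin((1−f)δ)/sin δ ≈ 0.657, b = sin(fδ)/sin δ ≈ 0.412.
p = a·p₁ + b·p₂ ≈ (-0.476, -0.654, -0.589); φ = arcsin(p_z) ≈ -36.07°, λ = atan2(p_y, p_x) ≈ -126.05°.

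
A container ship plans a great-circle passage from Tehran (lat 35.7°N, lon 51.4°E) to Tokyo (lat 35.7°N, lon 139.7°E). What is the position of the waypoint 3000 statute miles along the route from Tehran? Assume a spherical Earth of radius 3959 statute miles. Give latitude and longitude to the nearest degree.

≈ lat 44°N, lon 108°E

Convert each endpoint to a unit vector on the sphere (x = cos φ cos λ, y = cos φ sin λ, z = sin φ).
The central angle between the endpoints is δ = arccos(p₁·p₂) ≈ 1.202 rad (68.9°). The total great-circle distance is δ·R ≈ 1.202 × 3959 ≈ 4760 mi, so the target fraction is f = 3000/4760 ≈ 0.630.
Interpolate at f ≈ 0.630 with slerp weights a = sin((1−f)δ)/sin δ ≈ 0.461, b = sin(fδ)/sin δ ≈ 0.737.
p = a·p₁ + b·p₂ ≈ (-0.223, 0.680, 0.699); φ = arcsin(p_z) ≈ 44.34°, λ = atan2(p_y, p_x) ≈ 108.14°.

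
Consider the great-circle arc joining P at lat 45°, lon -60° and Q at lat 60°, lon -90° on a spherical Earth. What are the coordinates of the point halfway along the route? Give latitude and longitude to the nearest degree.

Convert each endpoint to a unit vector on the sphere (x = cos φ cos λ, y = cos φ sin λ, z = sin φ).
The central angle between the endpoints is δ = arccos(p₁·p₂) ≈ 0.406 rad (23.3°).
Interpolate at f = 1/2 with slerp weights a = sin((1−f)δ)/sin δ ≈ 0.511, b = sin(fδ)/sin δ ≈ 0.511.
p = a·p₁ + b·p₂ ≈ (0.180, -0.568, 0.803); φ = arcsin(p_z) ≈ 53.43°, λ = atan2(p_y, p_x) ≈ -72.37°.

≈ lat 53°, lon -72°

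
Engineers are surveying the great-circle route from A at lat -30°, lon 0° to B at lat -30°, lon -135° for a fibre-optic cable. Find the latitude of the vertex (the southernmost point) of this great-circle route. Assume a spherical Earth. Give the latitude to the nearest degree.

The great circle lies in the plane with unit normal n̂ = (p₁ × p₂)/|p₁ × p₂|.
Here n̂_z ≈ -0.552; the vertex latitude is φ_max = arccos|n̂_z| ≈ 56.5°.

≈ -56°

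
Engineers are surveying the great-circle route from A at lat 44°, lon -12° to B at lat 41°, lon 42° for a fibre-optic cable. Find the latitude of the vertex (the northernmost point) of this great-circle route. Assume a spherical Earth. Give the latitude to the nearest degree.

The great circle lies in the plane with unit normal n̂ = (p₁ × p₂)/|p₁ × p₂|.
Here n̂_z ≈ +0.695; the vertex latitude is φ_max = arccos|n̂_z| ≈ 46.0°.
Check via Clairaut: cos φ_max = |cos φ₁| · sin C = cos(44.0°)·sin(75.0°) ≈ 0.695, again giving ≈ 46.0°.

≈ 46°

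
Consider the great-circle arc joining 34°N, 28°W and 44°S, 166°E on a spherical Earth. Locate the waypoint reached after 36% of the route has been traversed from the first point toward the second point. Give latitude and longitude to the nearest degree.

≈ 14°S, 65°W

Convert each endpoint to a unit vector on the sphere (x = cos φ cos λ, y = cos φ sin λ, z = sin φ).
The central angle between the endpoints is δ = arccos(p₁·p₂) ≈ 2.884 rad (165.3°).
Interpolate at f = 0.36 with slerp weights a = sin((1−f)δ)/sin δ ≈ 3.783, b = sin(fδ)/sin δ ≈ 3.386.
p = a·p₁ + b·p₂ ≈ (0.405, -0.883, -0.237); φ = arcsin(p_z) ≈ -13.72°, λ = atan2(p_y, p_x) ≈ -65.35°.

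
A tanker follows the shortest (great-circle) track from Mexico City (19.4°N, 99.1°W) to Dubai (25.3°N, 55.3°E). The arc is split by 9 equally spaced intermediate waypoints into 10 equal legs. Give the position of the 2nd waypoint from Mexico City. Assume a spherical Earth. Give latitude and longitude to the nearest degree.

The haversine formula gives a central angle δ ≈ 2.249 rad (128.8°) between the endpoints.
Interpolate at f = 2/10 with slerp weights a = sin((1−f)δ)/sin δ ≈ 1.251, b = sin(fδ)/sin δ ≈ 0.558.
p = a·p₁ + b·p₂ ≈ (0.101, -0.750, 0.654); φ = arcsin(p_z) ≈ 40.83°, λ = atan2(p_y, p_x) ≈ -82.35°.

≈ 41°N, 82°W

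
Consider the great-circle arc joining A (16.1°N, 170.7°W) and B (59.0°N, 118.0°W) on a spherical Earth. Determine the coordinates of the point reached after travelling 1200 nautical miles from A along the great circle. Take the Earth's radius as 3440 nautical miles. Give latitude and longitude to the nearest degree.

≈ (33°N, 159°W)

Convert each endpoint to a unit vector on the sphere (x = cos φ cos λ, y = cos φ sin λ, z = sin φ).
The central angle between the endpoints is δ = arccos(p₁·p₂) ≈ 1.003 rad (57.5°). The total great-circle distance is δ·R ≈ 1.003 × 3440 ≈ 3451 nmi, so the target fraction is f = 1200/3451 ≈ 0.348.
Interpolate at f ≈ 0.348 with slerp weights a = sin((1−f)δ)/sin δ ≈ 0.722, b = sin(fδ)/sin δ ≈ 0.405.
p = a·p₁ + b·p₂ ≈ (-0.782, -0.296, 0.548); φ = arcsin(p_z) ≈ 33.21°, λ = atan2(p_y, p_x) ≈ -159.25°.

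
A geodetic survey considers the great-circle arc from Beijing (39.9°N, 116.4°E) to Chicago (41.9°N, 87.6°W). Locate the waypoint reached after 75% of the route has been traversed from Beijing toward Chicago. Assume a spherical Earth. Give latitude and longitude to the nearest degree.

Convert each endpoint to a unit vector on the sphere (x = cos φ cos λ, y = cos φ sin λ, z = sin φ).
The central angle between the endpoints is δ = arccos(p₁·p₂) ≈ 1.664 rad (95.4°).
Interpolate at f = 0.75 with slerp weights a = sin((1−f)δ)/sin δ ≈ 0.406, b = sin(fδ)/sin δ ≈ 0.953.
p = a·p₁ + b·p₂ ≈ (-0.109, -0.429, 0.897); φ = arcsin(p_z) ≈ 63.70°, λ = atan2(p_y, p_x) ≈ -104.21°.

≈ 64°N, 104°W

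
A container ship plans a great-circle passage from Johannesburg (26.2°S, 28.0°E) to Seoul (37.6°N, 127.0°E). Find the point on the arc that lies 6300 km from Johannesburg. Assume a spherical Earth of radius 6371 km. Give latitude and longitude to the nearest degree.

≈ 9°N, 74°E

Write both endpoints as unit vectors p₁, p₂ with components (cos φ cos λ, cos φ sin λ, sin φ).
The central angle between the endpoints is δ = arccos(p₁·p₂) ≈ 1.961 rad (112.4°). The total great-circle distance is δ·R ≈ 1.961 × 6371 ≈ 12495 km, so the target fraction is f = 6300/12495 ≈ 0.504.
Interpolate at f ≈ 0.504 with slerp weights a = sin((1−f)δ)/sin δ ≈ 0.893, b = sin(fδ)/sin δ ≈ 0.903.
p = a·p₁ + b·p₂ ≈ (0.277, 0.948, 0.157); φ = arcsin(p_z) ≈ 9.02°, λ = atan2(p_y, p_x) ≈ 73.71°.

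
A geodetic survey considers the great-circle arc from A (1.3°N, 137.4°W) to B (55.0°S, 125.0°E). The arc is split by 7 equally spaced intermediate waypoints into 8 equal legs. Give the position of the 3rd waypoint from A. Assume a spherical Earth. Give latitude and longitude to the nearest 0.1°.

≈ (27.5°S, 159.5°W)

From cos δ = sin φ₁ sin φ₂ + cos φ₁ cos φ₂ cos Δλ, the central angle is δ ≈ 1.665 rad (95.4°).
Interpolate at f = 3/8 with slerp weights a = sin((1−f)δ)/sin δ ≈ 0.867, b = sin(fδ)/sin δ ≈ 0.587.
p = a·p₁ + b·p₂ ≈ (-0.831, -0.311, -0.461); φ = arcsin(p_z) ≈ -27.48°, λ = atan2(p_y, p_x) ≈ -159.51°.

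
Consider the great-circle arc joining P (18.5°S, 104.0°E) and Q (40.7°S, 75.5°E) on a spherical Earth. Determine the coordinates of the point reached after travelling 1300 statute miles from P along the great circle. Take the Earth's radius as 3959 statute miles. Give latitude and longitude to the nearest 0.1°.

≈ (31.9°S, 89.4°E)

Convert each endpoint to a unit vector on the sphere (x = cos φ cos λ, y = cos φ sin λ, z = sin φ).
The central angle between the endpoints is δ = arccos(p₁·p₂) ≈ 0.576 rad (33.0°). The total great-circle distance is δ·R ≈ 0.576 × 3959 ≈ 2280 mi, so the target fraction is f = 1300/2280 ≈ 0.570.
Interpolate at f ≈ 0.570 with slerp weights a = sin((1−f)δ)/sin δ ≈ 0.450, b = sin(fδ)/sin δ ≈ 0.592.
p = a·p₁ + b·p₂ ≈ (0.009, 0.849, -0.529); φ = arcsin(p_z) ≈ -31.93°, λ = atan2(p_y, p_x) ≈ 89.38°.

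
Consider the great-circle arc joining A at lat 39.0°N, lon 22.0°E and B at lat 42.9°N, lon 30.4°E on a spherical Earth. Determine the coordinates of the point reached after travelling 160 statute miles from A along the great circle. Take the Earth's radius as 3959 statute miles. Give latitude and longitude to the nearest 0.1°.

Convert each endpoint to a unit vector on the sphere (x = cos φ cos λ, y = cos φ sin λ, z = sin φ).
The central angle between the endpoints is δ = arccos(p₁·p₂) ≈ 0.130 rad (7.4°). The total great-circle distance is δ·R ≈ 0.130 × 3959 ≈ 514 mi, so the target fraction is f = 160/514 ≈ 0.311.
Interpolate at f ≈ 0.311 with slerp weights a = sin((1−f)δ)/sin δ ≈ 0.690, b = sin(fδ)/sin δ ≈ 0.312.
p = a·p₁ + b·p₂ ≈ (0.694, 0.316, 0.646); φ = arcsin(p_z) ≈ 40.28°, λ = atan2(p_y, p_x) ≈ 24.51°.

≈ lat 40.3°N, lon 24.5°E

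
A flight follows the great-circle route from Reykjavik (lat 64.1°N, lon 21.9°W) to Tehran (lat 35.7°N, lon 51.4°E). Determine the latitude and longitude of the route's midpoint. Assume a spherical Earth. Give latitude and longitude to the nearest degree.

≈ lat 55°N, lon 27°E

Convert each endpoint to a unit vector on the sphere (x = cos φ cos λ, y = cos φ sin λ, z = sin φ).
The central angle between the endpoints is δ = arccos(p₁·p₂) ≈ 0.893 rad (51.2°).
Interpolate at f = 1/2 with slerp weights a = sin((1−f)δ)/sin δ ≈ 0.554, b = sin(fδ)/sin δ ≈ 0.554.
p = a·p₁ + b·p₂ ≈ (0.506, 0.262, 0.822); φ = arcsin(p_z) ≈ 55.31°, λ = atan2(p_y, p_x) ≈ 27.35°.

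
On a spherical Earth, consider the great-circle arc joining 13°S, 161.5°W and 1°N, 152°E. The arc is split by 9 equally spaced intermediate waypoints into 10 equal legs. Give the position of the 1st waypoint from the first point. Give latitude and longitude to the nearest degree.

Write both endpoints as unit vectors p₁, p₂ with components (cos φ cos λ, cos φ sin λ, sin φ).
The central angle between the endpoints is δ = arccos(p₁·p₂) ≈ 0.841 rad (48.2°).
Interpolate at f = 1/10 with slerp weights a = sin((1−f)δ)/sin δ ≈ 0.921, b = sin(fδ)/sin δ ≈ 0.113.
p = a·p₁ + b·p₂ ≈ (-0.951, -0.232, -0.205); φ = arcsin(p_z) ≈ -11.85°, λ = atan2(p_y, p_x) ≈ -166.29°.

≈ 12°S, 166°W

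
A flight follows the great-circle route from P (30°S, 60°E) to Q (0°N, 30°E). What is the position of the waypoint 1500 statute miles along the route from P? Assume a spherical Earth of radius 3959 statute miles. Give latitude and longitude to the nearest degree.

The haversine formula gives a central angle δ ≈ 0.723 rad (41.4°) between the endpoints. The total great-circle distance is δ·R ≈ 0.723 × 3959 ≈ 2861 mi, so the target fraction is f = 1500/2861 ≈ 0.524.
Interpolate at f ≈ 0.524 with slerp weights a = sin((1−f)δ)/sin δ ≈ 0.510, b = sin(fδ)/sin δ ≈ 0.559.
p = a·p₁ + b·p₂ ≈ (0.705, 0.662, -0.255); φ = arcsin(p_z) ≈ -14.76°, λ = atan2(p_y, p_x) ≈ 43.19°.

≈ (15°S, 43°E)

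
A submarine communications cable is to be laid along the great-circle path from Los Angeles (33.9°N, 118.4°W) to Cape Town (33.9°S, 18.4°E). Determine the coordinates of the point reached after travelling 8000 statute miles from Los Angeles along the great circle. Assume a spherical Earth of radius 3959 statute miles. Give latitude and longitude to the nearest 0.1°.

≈ (23.8°S, 12.4°W)

Write both endpoints as unit vectors p₁, p₂ with components (cos φ cos λ, cos φ sin λ, sin φ).
The central angle between the endpoints is δ = arccos(p₁·p₂) ≈ 2.521 rad (144.4°). The total great-circle distance is δ·R ≈ 2.521 × 3959 ≈ 9979 mi, so the target fraction is f = 8000/9979 ≈ 0.802.
Interpolate at f ≈ 0.802 with slerp weights a = sin((1−f)δ)/sin δ ≈ 0.824, b = sin(fδ)/sin δ ≈ 1.548.
p = a·p₁ + b·p₂ ≈ (0.894, -0.196, -0.404); φ = arcsin(p_z) ≈ -23.81°, λ = atan2(p_y, p_x) ≈ -12.37°.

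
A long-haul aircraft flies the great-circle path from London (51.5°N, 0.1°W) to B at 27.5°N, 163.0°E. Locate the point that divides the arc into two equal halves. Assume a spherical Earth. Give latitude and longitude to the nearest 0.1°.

≈ 74.6°N, 131.2°E

Write both endpoints as unit vectors p₁, p₂ with components (cos φ cos λ, cos φ sin λ, sin φ).
The central angle between the endpoints is δ = arccos(p₁·p₂) ≈ 1.739 rad (99.6°).
Interpolate at f = 1/2 with slerp weights a = sin((1−f)δ)/sin δ ≈ 0.775, b = sin(fδ)/sin δ ≈ 0.775.
p = a·p₁ + b·p₂ ≈ (-0.175, 0.200, 0.964); φ = arcsin(p_z) ≈ 74.59°, λ = atan2(p_y, p_x) ≈ 131.16°.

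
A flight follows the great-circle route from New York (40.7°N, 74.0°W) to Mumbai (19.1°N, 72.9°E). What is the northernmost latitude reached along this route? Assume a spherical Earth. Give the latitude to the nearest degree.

The great circle lies in the plane with unit normal n̂ = (p₁ × p₂)/|p₁ × p₂|.
Here n̂_z ≈ +0.424; the vertex latitude is φ_max = arccos|n̂_z| ≈ 64.9°.
Check via Clairaut: cos φ_max = |cos φ₁| · sin C = cos(40.7°)·sin(34.0°) ≈ 0.424, again giving ≈ 64.9°.

≈ 65°N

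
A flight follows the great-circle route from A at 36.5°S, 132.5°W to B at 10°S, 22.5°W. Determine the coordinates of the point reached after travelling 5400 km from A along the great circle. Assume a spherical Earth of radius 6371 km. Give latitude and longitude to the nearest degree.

≈ 37°S, 71°W

Convert each endpoint to a unit vector on the sphere (x = cos φ cos λ, y = cos φ sin λ, z = sin φ).
The central angle between the endpoints is δ = arccos(p₁·p₂) ≈ 1.739 rad (99.6°). The total great-circle distance is δ·R ≈ 1.739 × 6371 ≈ 11080 km, so the target fraction is f = 5400/11080 ≈ 0.487.
Interpolate at f ≈ 0.487 with slerp weights a = sin((1−f)δ)/sin δ ≈ 0.789, b = sin(fδ)/sin δ ≈ 0.760.
p = a·p₁ + b·p₂ ≈ (0.263, -0.754, -0.601); φ = arcsin(p_z) ≈ -36.97°, λ = atan2(p_y, p_x) ≈ -70.76°.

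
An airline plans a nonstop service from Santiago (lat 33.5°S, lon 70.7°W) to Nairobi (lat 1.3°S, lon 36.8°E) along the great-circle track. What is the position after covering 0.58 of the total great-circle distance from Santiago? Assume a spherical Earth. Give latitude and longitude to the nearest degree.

Convert each endpoint to a unit vector on the sphere (x = cos φ cos λ, y = cos φ sin λ, z = sin φ).
The central angle between the endpoints is δ = arccos(p₁·p₂) ≈ 1.811 rad (103.8°).
Interpolate at f = 0.58 with slerp weights a = sin((1−f)δ)/sin δ ≈ 0.710, b = sin(fδ)/sin δ ≈ 0.893.
p = a·p₁ + b·p₂ ≈ (0.911, -0.024, -0.412); φ = arcsin(p_z) ≈ -24.34°, λ = atan2(p_y, p_x) ≈ -1.49°.

≈ lat 24°S, lon 1°W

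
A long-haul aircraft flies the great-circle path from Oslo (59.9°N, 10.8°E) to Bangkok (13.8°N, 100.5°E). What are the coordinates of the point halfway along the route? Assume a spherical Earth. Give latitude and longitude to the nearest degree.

≈ 45°N, 73°E

Write both endpoints as unit vectors p₁, p₂ with components (cos φ cos λ, cos φ sin λ, sin φ).
The central angle between the endpoints is δ = arccos(p₁·p₂) ≈ 1.360 rad (77.9°).
Interpolate at f = 1/2 with slerp weights a = sin((1−f)δ)/sin δ ≈ 0.643, b = sin(fδ)/sin δ ≈ 0.643.
p = a·p₁ + b·p₂ ≈ (0.203, 0.675, 0.710); φ = arcsin(p_z) ≈ 45.22°, λ = atan2(p_y, p_x) ≈ 73.25°.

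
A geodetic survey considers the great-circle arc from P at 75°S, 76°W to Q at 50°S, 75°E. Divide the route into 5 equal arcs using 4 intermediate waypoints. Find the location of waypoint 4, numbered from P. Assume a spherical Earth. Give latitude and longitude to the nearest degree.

≈ 61°S, 72°E

Convert each endpoint to a unit vector on the sphere (x = cos φ cos λ, y = cos φ sin λ, z = sin φ).
The central angle between the endpoints is δ = arccos(p₁·p₂) ≈ 0.934 rad (53.5°).
Interpolate at f = 4/5 with slerp weights a = sin((1−f)δ)/sin δ ≈ 0.231, b = sin(fδ)/sin δ ≈ 0.845.
p = a·p₁ + b·p₂ ≈ (0.155, 0.467, -0.871); φ = arcsin(p_z) ≈ -60.53°, λ = atan2(p_y, p_x) ≈ 71.62°.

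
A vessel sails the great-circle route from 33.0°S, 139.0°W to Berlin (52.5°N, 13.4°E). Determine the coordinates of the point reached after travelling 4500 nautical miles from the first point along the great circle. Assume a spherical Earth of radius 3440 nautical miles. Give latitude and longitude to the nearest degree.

Write both endpoints as unit vectors p₁, p₂ with components (cos φ cos λ, cos φ sin λ, sin φ).
The central angle between the endpoints is δ = arccos(p₁·p₂) ≈ 2.656 rad (152.2°). The total great-circle distance is δ·R ≈ 2.656 × 3440 ≈ 9138 nmi, so the target fraction is f = 4500/9138 ≈ 0.492.
Interpolate at f ≈ 0.492 with slerp weights a = sin((1−f)δ)/sin δ ≈ 2.091, b = sin(fδ)/sin δ ≈ 2.070.
p = a·p₁ + b·p₂ ≈ (-0.097, -0.858, 0.504); φ = arcsin(p_z) ≈ 30.24°, λ = atan2(p_y, p_x) ≈ -96.48°.

≈ 30°N, 96°W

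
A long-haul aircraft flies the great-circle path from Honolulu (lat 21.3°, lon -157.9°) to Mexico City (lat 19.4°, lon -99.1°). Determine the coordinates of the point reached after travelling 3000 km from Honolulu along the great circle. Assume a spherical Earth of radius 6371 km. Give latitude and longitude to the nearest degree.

Convert each endpoint to a unit vector on the sphere (x = cos φ cos λ, y = cos φ sin λ, z = sin φ).
The central angle between the endpoints is δ = arccos(p₁·p₂) ≈ 0.957 rad (54.8°). The total great-circle distance is δ·R ≈ 0.957 × 6371 ≈ 6098 km, so the target fraction is f = 3000/6098 ≈ 0.492.
Interpolate at f ≈ 0.492 with slerp weights a = sin((1−f)δ)/sin δ ≈ 0.572, b = sin(fδ)/sin δ ≈ 0.555.
p = a·p₁ + b·p₂ ≈ (-0.576, -0.717, 0.392); φ = arcsin(p_z) ≈ 23.08°, λ = atan2(p_y, p_x) ≈ -128.78°.

≈ lat 23°, lon -129°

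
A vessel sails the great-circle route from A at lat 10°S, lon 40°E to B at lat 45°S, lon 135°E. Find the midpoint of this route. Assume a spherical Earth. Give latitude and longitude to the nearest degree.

≈ lat 37°S, lon 77°E

From cos δ = sin φ₁ sin φ₂ + cos φ₁ cos φ₂ cos Δλ, the central angle is δ ≈ 1.509 rad (86.4°).
Interpolate at f = 1/2 with slerp weights a = sin((1−f)δ)/sin δ ≈ 0.686, b = sin(fδ)/sin δ ≈ 0.686.
p = a·p₁ + b·p₂ ≈ (0.175, 0.777, -0.604); φ = arcsin(p_z) ≈ -37.18°, λ = atan2(p_y, p_x) ≈ 77.34°.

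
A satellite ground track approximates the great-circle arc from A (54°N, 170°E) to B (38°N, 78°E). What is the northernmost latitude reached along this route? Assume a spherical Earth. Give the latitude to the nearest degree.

≈ 58°N

The great circle lies in the plane with unit normal n̂ = (p₁ × p₂)/|p₁ × p₂|.
Here n̂_z ≈ -0.528; the vertex latitude is φ_max = arccos|n̂_z| ≈ 58.1°.
Check via Clairaut: cos φ_max = |cos φ₁| · sin C = cos(54.0°)·sin(64.0°) ≈ 0.528, again giving ≈ 58.1°.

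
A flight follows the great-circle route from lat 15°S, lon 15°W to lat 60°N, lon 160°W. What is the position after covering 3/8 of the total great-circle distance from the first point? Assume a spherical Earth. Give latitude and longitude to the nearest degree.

≈ lat 30°N, lon 33°W

Write both endpoints as unit vectors p₁, p₂ with components (cos φ cos λ, cos φ sin λ, sin φ).
The central angle between the endpoints is δ = arccos(p₁·p₂) ≈ 2.239 rad (128.3°).
Interpolate at f = 3/8 with slerp weights a = sin((1−f)δ)/sin δ ≈ 1.256, b = sin(fδ)/sin δ ≈ 0.949.
p = a·p₁ + b·p₂ ≈ (0.726, -0.476, 0.497); φ = arcsin(p_z) ≈ 29.77°, λ = atan2(p_y, p_x) ≈ -33.27°.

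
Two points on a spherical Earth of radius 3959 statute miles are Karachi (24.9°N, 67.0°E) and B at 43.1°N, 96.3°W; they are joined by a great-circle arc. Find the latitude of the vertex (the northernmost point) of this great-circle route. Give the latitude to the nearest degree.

The great circle lies in the plane with unit normal n̂ = (p₁ × p₂)/|p₁ × p₂|.
Here n̂_z ≈ -0.203; the vertex latitude is φ_max = arccos|n̂_z| ≈ 78.3°.
Check via Clairaut: cos φ_max = |cos φ₁| · sin C = cos(24.9°)·sin(12.9°) ≈ 0.203, again giving ≈ 78.3°.

≈ 78°N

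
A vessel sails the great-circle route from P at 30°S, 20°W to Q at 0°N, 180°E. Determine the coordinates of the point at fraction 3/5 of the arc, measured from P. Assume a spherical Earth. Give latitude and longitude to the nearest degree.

From cos δ = sin φ₁ sin φ₂ + cos φ₁ cos φ₂ cos Δλ, the central angle is δ ≈ 2.521 rad (144.5°).
Interpolate at f = 3/5 with slerp weights a = sin((1−f)δ)/sin δ ≈ 1.456, b = sin(fδ)/sin δ ≈ 1.718.
p = a·p₁ + b·p₂ ≈ (-0.533, -0.431, -0.728); φ = arcsin(p_z) ≈ -46.71°, λ = atan2(p_y, p_x) ≈ -141.03°.

≈ 47°S, 141°W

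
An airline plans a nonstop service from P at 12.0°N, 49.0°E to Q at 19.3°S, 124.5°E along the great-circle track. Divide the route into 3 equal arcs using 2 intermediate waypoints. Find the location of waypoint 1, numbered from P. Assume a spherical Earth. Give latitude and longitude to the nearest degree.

The haversine formula gives a central angle δ ≈ 1.408 rad (80.7°) between the endpoints.
Interpolate at f = 1/3 with slerp weights a = sin((1−f)δ)/sin δ ≈ 0.817, b = sin(fδ)/sin δ ≈ 0.458.
p = a·p₁ + b·p₂ ≈ (0.280, 0.960, 0.018); φ = arcsin(p_z) ≈ 1.06°, λ = atan2(p_y, p_x) ≈ 73.76°.

≈ 1°N, 74°E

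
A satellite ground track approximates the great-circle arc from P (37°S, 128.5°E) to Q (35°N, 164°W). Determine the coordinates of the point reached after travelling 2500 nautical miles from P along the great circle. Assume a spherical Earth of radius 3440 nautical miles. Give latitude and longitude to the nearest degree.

≈ (6°S, 159°E)

Convert each endpoint to a unit vector on the sphere (x = cos φ cos λ, y = cos φ sin λ, z = sin φ).
The central angle between the endpoints is δ = arccos(p₁·p₂) ≈ 1.666 rad (95.4°). The total great-circle distance is δ·R ≈ 1.666 × 3440 ≈ 5730 nmi, so the target fraction is f = 2500/5730 ≈ 0.436.
Interpolate at f ≈ 0.436 with slerp weights a = sin((1−f)δ)/sin δ ≈ 0.811, b = sin(fδ)/sin δ ≈ 0.667.
p = a·p₁ + b·p₂ ≈ (-0.929, 0.356, -0.105); φ = arcsin(p_z) ≈ -6.03°, λ = atan2(p_y, p_x) ≈ 159.03°.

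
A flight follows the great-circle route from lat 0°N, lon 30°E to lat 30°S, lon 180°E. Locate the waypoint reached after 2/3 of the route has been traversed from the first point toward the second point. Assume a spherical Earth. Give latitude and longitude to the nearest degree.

From cos δ = sin φ₁ sin φ₂ + cos φ₁ cos φ₂ cos Δλ, the central angle is δ ≈ 2.419 rad (138.6°).
Interpolate at f = 2/3 with slerp weights a = sin((1−f)δ)/sin δ ≈ 1.091, b = sin(fδ)/sin δ ≈ 1.511.
p = a·p₁ + b·p₂ ≈ (-0.363, 0.546, -0.755); φ = arcsin(p_z) ≈ -49.05°, λ = atan2(p_y, p_x) ≈ 123.65°.

≈ lat 49°S, lon 124°E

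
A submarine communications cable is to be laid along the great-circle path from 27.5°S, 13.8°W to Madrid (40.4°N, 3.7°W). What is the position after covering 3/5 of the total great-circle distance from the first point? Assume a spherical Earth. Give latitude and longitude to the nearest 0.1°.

The haversine formula gives a central angle δ ≈ 1.196 rad (68.5°) between the endpoints.
Interpolate at f = 3/5 with slerp weights a = sin((1−f)δ)/sin δ ≈ 0.495, b = sin(fδ)/sin δ ≈ 0.707.
p = a·p₁ + b·p₂ ≈ (0.963, -0.139, 0.230); φ = arcsin(p_z) ≈ 13.27°, λ = atan2(p_y, p_x) ≈ -8.24°.

≈ 13.3°N, 8.2°W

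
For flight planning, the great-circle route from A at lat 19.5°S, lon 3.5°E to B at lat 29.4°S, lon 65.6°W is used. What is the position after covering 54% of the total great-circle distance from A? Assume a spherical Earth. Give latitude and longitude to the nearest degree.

≈ lat 29°S, lon 32°W

From cos δ = sin φ₁ sin φ₂ + cos φ₁ cos φ₂ cos Δλ, the central angle is δ ≈ 1.096 rad (62.8°).
Interpolate at f = 0.54 with slerp weights a = sin((1−f)δ)/sin δ ≈ 0.543, b = sin(fδ)/sin δ ≈ 0.627.
p = a·p₁ + b·p₂ ≈ (0.737, -0.466, -0.489); φ = arcsin(p_z) ≈ -29.29°, λ = atan2(p_y, p_x) ≈ -32.34°.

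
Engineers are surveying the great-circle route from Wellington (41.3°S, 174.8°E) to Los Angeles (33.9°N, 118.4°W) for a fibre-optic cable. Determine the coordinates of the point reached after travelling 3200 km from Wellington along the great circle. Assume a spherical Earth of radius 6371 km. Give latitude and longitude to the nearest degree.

≈ (20°S, 162°W)

The haversine formula gives a central angle δ ≈ 1.694 rad (97.0°) between the endpoints. The total great-circle distance is δ·R ≈ 1.694 × 6371 ≈ 10790 km, so the target fraction is f = 3200/10790 ≈ 0.297.
Interpolate at f ≈ 0.297 with slerp weights a = sin((1−f)δ)/sin δ ≈ 0.936, b = sin(fδ)/sin δ ≈ 0.485.
p = a·p₁ + b·p₂ ≈ (-0.892, -0.290, -0.347); φ = arcsin(p_z) ≈ -20.31°, λ = atan2(p_y, p_x) ≈ -161.96°.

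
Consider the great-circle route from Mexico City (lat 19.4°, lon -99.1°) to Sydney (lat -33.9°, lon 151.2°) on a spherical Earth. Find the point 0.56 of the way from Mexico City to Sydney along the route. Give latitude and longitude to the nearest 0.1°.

Convert each endpoint to a unit vector on the sphere (x = cos φ cos λ, y = cos φ sin λ, z = sin φ).
The central angle between the endpoints is δ = arccos(p₁·p₂) ≈ 2.037 rad (116.7°).
Interpolate at f = 0.56 with slerp weights a = sin((1−f)δ)/sin δ ≈ 0.874, b = sin(fδ)/sin δ ≈ 1.017.
p = a·p₁ + b·p₂ ≈ (-0.870, -0.407, -0.277); φ = arcsin(p_z) ≈ -16.08°, λ = atan2(p_y, p_x) ≈ -154.92°.

≈ lat -16.1°, lon -154.9°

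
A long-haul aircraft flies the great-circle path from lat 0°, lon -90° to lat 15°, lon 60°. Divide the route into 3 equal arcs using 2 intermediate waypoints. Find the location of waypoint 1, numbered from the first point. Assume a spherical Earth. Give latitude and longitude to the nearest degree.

≈ lat 21°, lon -45°

Write both endpoints as unit vectors p₁, p₂ with components (cos φ cos λ, cos φ sin λ, sin φ).
The central angle between the endpoints is δ = arccos(p₁·p₂) ≈ 2.562 rad (146.8°).
Interpolate at f = 1/3 with slerp weights a = sin((1−f)δ)/sin δ ≈ 1.808, b = sin(fδ)/sin δ ≈ 1.376.
p = a·p₁ + b·p₂ ≈ (0.664, -0.657, 0.356); φ = arcsin(p_z) ≈ 20.86°, λ = atan2(p_y, p_x) ≈ -44.68°.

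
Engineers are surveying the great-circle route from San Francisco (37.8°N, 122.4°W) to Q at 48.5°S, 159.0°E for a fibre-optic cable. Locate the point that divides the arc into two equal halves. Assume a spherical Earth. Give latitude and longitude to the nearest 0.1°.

≈ 6.9°S, 157.6°W

Convert each endpoint to a unit vector on the sphere (x = cos φ cos λ, y = cos φ sin λ, z = sin φ).
The central angle between the endpoints is δ = arccos(p₁·p₂) ≈ 1.934 rad (110.8°).
Interpolate at f = 1/2 with slerp weights a = sin((1−f)δ)/sin δ ≈ 0.881, b = sin(fδ)/sin δ ≈ 0.881.
p = a·p₁ + b·p₂ ≈ (-0.918, -0.378, -0.120); φ = arcsin(p_z) ≈ -6.88°, λ = atan2(p_y, p_x) ≈ -157.59°.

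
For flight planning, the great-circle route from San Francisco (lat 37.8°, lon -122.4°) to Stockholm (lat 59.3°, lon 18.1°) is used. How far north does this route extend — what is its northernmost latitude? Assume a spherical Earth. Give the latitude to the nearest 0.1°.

The great circle lies in the plane with unit normal n̂ = (p₁ × p₂)/|p₁ × p₂|.
Here n̂_z ≈ +0.263; the vertex latitude is φ_max = arccos|n̂_z| ≈ 74.8°.

≈ 74.8°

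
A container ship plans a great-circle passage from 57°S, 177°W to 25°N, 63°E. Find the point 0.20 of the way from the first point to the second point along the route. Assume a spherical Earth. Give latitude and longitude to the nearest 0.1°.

≈ 53.3°S, 138.2°E

The haversine formula gives a central angle δ ≈ 2.216 rad (127.0°) between the endpoints.
Interpolate at f = 0.20 with slerp weights a = sin((1−f)δ)/sin δ ≈ 1.226, b = sin(fδ)/sin δ ≈ 0.537.
p = a·p₁ + b·p₂ ≈ (-0.446, 0.398, -0.801); φ = arcsin(p_z) ≈ -53.27°, λ = atan2(p_y, p_x) ≈ 138.23°.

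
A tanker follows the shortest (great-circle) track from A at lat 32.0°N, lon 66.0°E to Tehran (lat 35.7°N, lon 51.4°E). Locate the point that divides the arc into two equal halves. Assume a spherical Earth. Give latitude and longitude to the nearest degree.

From cos δ = sin φ₁ sin φ₂ + cos φ₁ cos φ₂ cos Δλ, the central angle is δ ≈ 0.221 rad (12.7°).
Interpolate at f = 1/2 with slerp weights a = sin((1−f)δ)/sin δ ≈ 0.503, b = sin(fδ)/sin δ ≈ 0.503.
p = a·p₁ + b·p₂ ≈ (0.428, 0.709, 0.560); φ = arcsin(p_z) ≈ 34.07°, λ = atan2(p_y, p_x) ≈ 58.86°.

≈ lat 34°N, lon 59°E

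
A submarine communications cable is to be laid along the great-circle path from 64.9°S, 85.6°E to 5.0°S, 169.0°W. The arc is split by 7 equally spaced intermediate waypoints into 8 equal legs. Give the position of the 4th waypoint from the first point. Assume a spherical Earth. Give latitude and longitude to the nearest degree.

Convert each endpoint to a unit vector on the sphere (x = cos φ cos λ, y = cos φ sin λ, z = sin φ).
The central angle between the endpoints is δ = arccos(p₁·p₂) ≈ 1.604 rad (91.9°).
Interpolate at f = 4/8 with slerp weights a = sin((1−f)δ)/sin δ ≈ 0.719, b = sin(fδ)/sin δ ≈ 0.719.
p = a·p₁ + b·p₂ ≈ (-0.680, 0.167, -0.714); φ = arcsin(p_z) ≈ -45.56°, λ = atan2(p_y, p_x) ≈ 166.16°.

≈ 46°S, 166°E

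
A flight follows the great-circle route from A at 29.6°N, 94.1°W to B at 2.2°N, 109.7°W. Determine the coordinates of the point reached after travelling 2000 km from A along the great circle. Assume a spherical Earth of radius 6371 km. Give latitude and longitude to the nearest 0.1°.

≈ 13.9°N, 103.6°W

Write both endpoints as unit vectors p₁, p₂ with components (cos φ cos λ, cos φ sin λ, sin φ).
The central angle between the endpoints is δ = arccos(p₁·p₂) ≈ 0.544 rad (31.2°). The total great-circle distance is δ·R ≈ 0.544 × 6371 ≈ 3464 km, so the target fraction is f = 2000/3464 ≈ 0.577.
Interpolate at f ≈ 0.577 with slerp weights a = sin((1−f)δ)/sin δ ≈ 0.440, b = sin(fδ)/sin δ ≈ 0.597.
p = a·p₁ + b·p₂ ≈ (-0.228, -0.943, 0.240); φ = arcsin(p_z) ≈ 13.91°, λ = atan2(p_y, p_x) ≈ -103.61°.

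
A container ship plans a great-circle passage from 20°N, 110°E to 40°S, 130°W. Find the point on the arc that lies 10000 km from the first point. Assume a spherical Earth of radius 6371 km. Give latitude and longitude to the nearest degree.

Convert each endpoint to a unit vector on the sphere (x = cos φ cos λ, y = cos φ sin λ, z = sin φ).
The central angle between the endpoints is δ = arccos(p₁·p₂) ≈ 2.189 rad (125.4°). The total great-circle distance is δ·R ≈ 2.189 × 6371 ≈ 13948 km, so the target fraction is f = 10000/13948 ≈ 0.717.
Interpolate at f ≈ 0.717 with slerp weights a = sin((1−f)δ)/sin δ ≈ 0.713, b = sin(fδ)/sin δ ≈ 1.227.
p = a·p₁ + b·p₂ ≈ (-0.833, -0.091, -0.545); φ = arcsin(p_z) ≈ -33.03°, λ = atan2(p_y, p_x) ≈ -173.78°.

≈ 33°S, 174°W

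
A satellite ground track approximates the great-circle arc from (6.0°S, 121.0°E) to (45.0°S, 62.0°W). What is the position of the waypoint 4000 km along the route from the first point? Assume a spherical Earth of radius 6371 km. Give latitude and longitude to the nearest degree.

Convert each endpoint to a unit vector on the sphere (x = cos φ cos λ, y = cos φ sin λ, z = sin φ).
The central angle between the endpoints is δ = arccos(p₁·p₂) ≈ 2.250 rad (128.9°). The total great-circle distance is δ·R ≈ 2.250 × 6371 ≈ 14336 km, so the target fraction is f = 4000/14336 ≈ 0.279.
Interpolate at f ≈ 0.279 with slerp weights a = sin((1−f)δ)/sin δ ≈ 1.284, b = sin(fδ)/sin δ ≈ 0.755.
p = a·p₁ + b·p₂ ≈ (-0.407, 0.623, -0.668); φ = arcsin(p_z) ≈ -41.92°, λ = atan2(p_y, p_x) ≈ 123.15°.

≈ (42°S, 123°E)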